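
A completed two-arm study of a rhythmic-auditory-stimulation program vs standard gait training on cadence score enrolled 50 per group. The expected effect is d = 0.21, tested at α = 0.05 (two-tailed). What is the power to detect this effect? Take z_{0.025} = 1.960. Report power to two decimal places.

power ≈ 0.18

For two equal groups, power = Φ(d·√(n/2) − z_{α/2}).
d·√(n/2) = 0.21 × √(50/2) = 0.21 × 5.000 = 1.050.
z_β = 1.050 − 1.960 = -0.910.
Power = Φ(-0.910) = 0.181.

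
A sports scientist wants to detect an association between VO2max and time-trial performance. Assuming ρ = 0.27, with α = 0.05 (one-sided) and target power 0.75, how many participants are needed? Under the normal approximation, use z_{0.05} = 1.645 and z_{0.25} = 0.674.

n = 74

Fisher's z: C = ½·ln((1+r)/(1−r)) = ½·ln(1.7397) = 0.2769.
n = ((z_{α} + z_β)/C)² + 3.
(1.645 + 0.674) / 0.2769 = 2.319 / 0.2769 = 8.375.
n = 8.375² + 3 = 70.14 + 3 = 73.1.
Round up.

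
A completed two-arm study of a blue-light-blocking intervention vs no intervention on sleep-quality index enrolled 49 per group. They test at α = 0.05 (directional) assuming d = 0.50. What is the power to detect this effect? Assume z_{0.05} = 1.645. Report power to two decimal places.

power ≈ 0.80

For two equal groups, power = Φ(d·√(n/2) − z_{α}).
d·√(n/2) = 0.50 × √(49/2) = 0.50 × 4.950 = 2.475.
z_β = 2.475 − 1.645 = 0.830.
Power = Φ(0.830) = 0.797.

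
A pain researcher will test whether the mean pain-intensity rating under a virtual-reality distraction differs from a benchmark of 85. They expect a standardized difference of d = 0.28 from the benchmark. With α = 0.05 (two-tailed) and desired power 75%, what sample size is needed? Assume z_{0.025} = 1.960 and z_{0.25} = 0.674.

n = 89

For a one-sample test: n = ((z_{α/2} + z_β) / d)².
z_{α/2} + z_β = 1.960 + 0.674 = 2.634.
n = (2.634 / 0.28)² = 9.407² = 88.49.
Round up.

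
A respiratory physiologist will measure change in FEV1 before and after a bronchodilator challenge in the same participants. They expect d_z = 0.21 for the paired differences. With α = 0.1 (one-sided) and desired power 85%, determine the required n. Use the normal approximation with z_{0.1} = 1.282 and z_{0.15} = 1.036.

n = 122 pairs

For a paired (one-sample on differences) test: n = ((z_{α} + z_β) / d)².
z_{α} + z_β = 1.282 + 1.036 = 2.318.
n = (2.318 / 0.21)² = 11.038² = 121.84.
Round up.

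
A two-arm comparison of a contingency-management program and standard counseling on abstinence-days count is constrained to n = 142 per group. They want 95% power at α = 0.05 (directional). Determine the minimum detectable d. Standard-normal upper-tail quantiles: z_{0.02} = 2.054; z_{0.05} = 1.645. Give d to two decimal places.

d_min ≈ 0.39

For two independent groups of n = 142 each: d_min = (z_{α} + z_β)·√(2/n).
z-sum = 1.645 + 1.645 = 3.290.
d_min = 3.290 × √(2/142) = 3.290 × 0.1187 = 0.390.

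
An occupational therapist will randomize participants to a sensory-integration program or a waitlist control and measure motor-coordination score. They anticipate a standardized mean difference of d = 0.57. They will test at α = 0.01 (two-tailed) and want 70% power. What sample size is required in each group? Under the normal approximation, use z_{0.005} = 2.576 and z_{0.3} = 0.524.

n = 60 per group

For two independent groups with equal n: n = 2·((z_{α/2} + z_β) / d)².
z_{α/2} + z_β = 2.576 + 0.524 = 3.100.
n = 2 × (3.100 / 0.57)² = 2 × 5.439² = 2 × 29.58 = 59.2.
Round up to the next whole participant.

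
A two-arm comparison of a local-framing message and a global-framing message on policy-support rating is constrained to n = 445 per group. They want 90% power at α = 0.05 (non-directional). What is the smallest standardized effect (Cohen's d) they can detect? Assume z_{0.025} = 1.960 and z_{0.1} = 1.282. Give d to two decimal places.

d_min ≈ 0.22

For two independent groups of n = 445 each: d_min = (z_{α/2} + z_β)·√(2/n).
z-sum = 1.960 + 1.282 = 3.242.
d_min = 3.242 × √(2/445) = 3.242 × 0.0670 = 0.217.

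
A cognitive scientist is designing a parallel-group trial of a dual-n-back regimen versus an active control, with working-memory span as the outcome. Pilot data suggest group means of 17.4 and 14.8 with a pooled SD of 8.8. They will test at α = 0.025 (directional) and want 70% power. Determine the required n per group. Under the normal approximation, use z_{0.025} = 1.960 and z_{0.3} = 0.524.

n = 142 per group

Cohen's d = |M₁ − M₂| / SD_pooled = |17.4 − 14.8| / 8.8 = 2.6 / 8.8 = 0.295.
For two independent groups with equal n: n = 2·((z_{α} + z_β) / d)².
z_{α} + z_β = 1.960 + 0.524 = 2.484.
n = 2 × (2.484 / 0.295)² = 2 × 8.420² = 2 × 70.90 = 141.8.
Round up to the next whole participant.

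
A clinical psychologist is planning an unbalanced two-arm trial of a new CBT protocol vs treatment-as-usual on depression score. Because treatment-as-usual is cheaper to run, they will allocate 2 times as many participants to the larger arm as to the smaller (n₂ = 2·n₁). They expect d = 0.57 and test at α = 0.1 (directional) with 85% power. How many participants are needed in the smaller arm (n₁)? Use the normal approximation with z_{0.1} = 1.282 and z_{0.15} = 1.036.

With allocation ratio k = n₂/n₁ = 2, Var(x̄₁−x̄₂) = σ²(1/n₁ + 1/(k·n₁)) = σ²·(k+1)/(k·n₁).
So n₁ = (1 + 1/k)·((z_{α} + z_β)/d)² = 1.500 × (2.318/0.57)².
n₁ = 1.500 × 16.54 = 24.8.
Round up: n₁ = 25, giving n₂ = 2 × 25 = 50.

n₁ = 25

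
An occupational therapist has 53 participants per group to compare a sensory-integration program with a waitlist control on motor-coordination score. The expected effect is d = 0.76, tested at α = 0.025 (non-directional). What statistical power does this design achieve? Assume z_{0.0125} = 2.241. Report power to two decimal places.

power ≈ 0.95

For two equal groups, power = Φ(d·√(n/2) − z_{α/2}).
d·√(n/2) = 0.76 × √(53/2) = 0.76 × 5.148 = 3.912.
z_β = 3.912 − 2.241 = 1.671.
Power = Φ(1.671) = 0.953.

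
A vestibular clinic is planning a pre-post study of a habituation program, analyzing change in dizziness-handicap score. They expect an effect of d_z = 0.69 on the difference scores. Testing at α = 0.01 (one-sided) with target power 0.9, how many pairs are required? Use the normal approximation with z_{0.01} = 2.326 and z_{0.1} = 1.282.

n = 28 pairs

For a paired (one-sample on differences) test: n = ((z_{α} + z_β) / d)².
z_{α} + z_β = 2.326 + 1.282 = 3.608.
n = (3.608 / 0.69)² = 5.229² = 27.34.
Round up.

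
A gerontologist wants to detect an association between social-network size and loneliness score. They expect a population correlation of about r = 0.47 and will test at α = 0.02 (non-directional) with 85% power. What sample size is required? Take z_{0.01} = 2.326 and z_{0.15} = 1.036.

n = 47

Fisher's z: C = ½·ln((1+r)/(1−r)) = ½·ln(2.7736) = 0.5101.
n = ((z_{α/2} + z_β)/C)² + 3.
(2.326 + 1.036) / 0.5101 = 3.362 / 0.5101 = 6.591.
n = 6.591² + 3 = 43.44 + 3 = 46.4.
Round up.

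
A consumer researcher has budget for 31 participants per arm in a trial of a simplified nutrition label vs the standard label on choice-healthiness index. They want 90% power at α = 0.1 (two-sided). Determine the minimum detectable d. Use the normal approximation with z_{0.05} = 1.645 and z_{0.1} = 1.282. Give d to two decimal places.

For two independent groups of n = 31 each: d_min = (z_{α/2} + z_β)·√(2/n).
z-sum = 1.645 + 1.282 = 2.927.
d_min = 2.927 × √(2/31) = 2.927 × 0.2540 = 0.743.

d_min ≈ 0.74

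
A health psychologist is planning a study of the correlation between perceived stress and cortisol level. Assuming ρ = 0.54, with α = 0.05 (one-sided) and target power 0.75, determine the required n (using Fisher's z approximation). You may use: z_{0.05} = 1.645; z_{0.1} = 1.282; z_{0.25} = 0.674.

Fisher's z: C = ½·ln((1+r)/(1−r)) = ½·ln(3.3478) = 0.6042.
n = ((z_{α} + z_β)/C)² + 3.
(1.645 + 0.674) / 0.6042 = 2.319 / 0.6042 = 3.838.
n = 3.838² + 3 = 14.73 + 3 = 17.7.
Round up.

n = 18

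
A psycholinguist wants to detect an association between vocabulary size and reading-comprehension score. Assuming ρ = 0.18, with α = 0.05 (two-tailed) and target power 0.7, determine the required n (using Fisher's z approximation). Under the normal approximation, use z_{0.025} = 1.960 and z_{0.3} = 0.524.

Fisher's z: C = ½·ln((1+r)/(1−r)) = ½·ln(1.4390) = 0.1820.
n = ((z_{α/2} + z_β)/C)² + 3.
(1.960 + 0.524) / 0.1820 = 2.484 / 0.1820 = 13.648.
n = 13.648² + 3 = 186.28 + 3 = 189.3.
Round up.

n = 190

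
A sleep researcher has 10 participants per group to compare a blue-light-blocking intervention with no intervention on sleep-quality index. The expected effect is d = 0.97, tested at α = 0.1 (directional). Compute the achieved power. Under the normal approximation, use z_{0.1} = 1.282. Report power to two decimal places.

For two equal groups, power = Φ(d·√(n/2) − z_{α}).
d·√(n/2) = 0.97 × √(10/2) = 0.97 × 2.236 = 2.169.
z_β = 2.169 − 1.282 = 0.887.
Power = Φ(0.887) = 0.812.

power ≈ 0.81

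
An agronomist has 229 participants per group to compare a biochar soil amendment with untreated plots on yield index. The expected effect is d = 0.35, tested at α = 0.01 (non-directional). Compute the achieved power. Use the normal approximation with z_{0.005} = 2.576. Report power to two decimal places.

For two equal groups, power = Φ(d·√(n/2) − z_{α/2}).
d·√(n/2) = 0.35 × √(229/2) = 0.35 × 10.700 = 3.745.
z_β = 3.745 − 2.576 = 1.169.
Power = Φ(1.169) = 0.879.

power ≈ 0.88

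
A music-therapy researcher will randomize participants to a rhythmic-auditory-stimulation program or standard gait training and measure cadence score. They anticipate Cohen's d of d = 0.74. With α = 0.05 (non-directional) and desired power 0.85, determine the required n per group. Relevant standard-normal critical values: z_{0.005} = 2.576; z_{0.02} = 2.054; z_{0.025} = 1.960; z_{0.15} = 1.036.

n = 33 per group

For two independent groups with equal n: n = 2·((z_{α/2} + z_β) / d)².
z_{α/2} + z_β = 1.960 + 1.036 = 2.996.
n = 2 × (2.996 / 0.74)² = 2 × 4.049² = 2 × 16.39 = 32.8.
Round up to the next whole participant.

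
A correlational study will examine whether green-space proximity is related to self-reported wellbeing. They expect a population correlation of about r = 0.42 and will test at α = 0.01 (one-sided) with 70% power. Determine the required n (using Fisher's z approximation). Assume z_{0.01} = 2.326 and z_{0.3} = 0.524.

n = 44

Fisher's z: C = ½·ln((1+r)/(1−r)) = ½·ln(2.4483) = 0.4477.
n = ((z_{α} + z_β)/C)² + 3.
(2.326 + 0.524) / 0.4477 = 2.850 / 0.4477 = 6.366.
n = 6.366² + 3 = 40.52 + 3 = 43.5.
Round up.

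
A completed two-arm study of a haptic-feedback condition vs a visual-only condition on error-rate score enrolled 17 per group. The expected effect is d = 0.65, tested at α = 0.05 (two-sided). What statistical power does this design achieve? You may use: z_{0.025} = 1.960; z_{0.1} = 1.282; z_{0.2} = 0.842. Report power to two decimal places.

For two equal groups, power = Φ(d·√(n/2) − z_{α/2}).
d·√(n/2) = 0.65 × √(17/2) = 0.65 × 2.915 = 1.895.
z_β = 1.895 − 1.960 = -0.065.
Power = Φ(-0.065) = 0.474.

power ≈ 0.47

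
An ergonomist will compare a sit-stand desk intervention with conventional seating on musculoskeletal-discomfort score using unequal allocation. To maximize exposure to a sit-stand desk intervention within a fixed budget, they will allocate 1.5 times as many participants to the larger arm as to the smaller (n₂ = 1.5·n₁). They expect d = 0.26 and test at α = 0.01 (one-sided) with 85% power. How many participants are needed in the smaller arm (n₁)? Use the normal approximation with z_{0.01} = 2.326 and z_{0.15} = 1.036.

With allocation ratio k = n₂/n₁ = 1.5, Var(x̄₁−x̄₂) = σ²(1/n₁ + 1/(k·n₁)) = σ²·(k+1)/(k·n₁).
So n₁ = (1 + 1/k)·((z_{α} + z_β)/d)² = 1.667 × (3.362/0.26)².
n₁ = 1.667 × 167.20 = 278.7.
Round up: n₁ = 279, giving n₂ = ⌈1.5 × 279⌉ = ⌈418.5⌉ = 419.

n₁ = 279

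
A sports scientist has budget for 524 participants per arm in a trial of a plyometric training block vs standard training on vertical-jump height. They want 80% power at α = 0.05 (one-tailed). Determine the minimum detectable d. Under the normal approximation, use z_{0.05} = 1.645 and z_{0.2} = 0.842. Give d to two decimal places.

For two independent groups of n = 524 each: d_min = (z_{α} + z_β)·√(2/n).
z-sum = 1.645 + 0.842 = 2.487.
d_min = 2.487 × √(2/524) = 2.487 × 0.0618 = 0.154.

d_min ≈ 0.15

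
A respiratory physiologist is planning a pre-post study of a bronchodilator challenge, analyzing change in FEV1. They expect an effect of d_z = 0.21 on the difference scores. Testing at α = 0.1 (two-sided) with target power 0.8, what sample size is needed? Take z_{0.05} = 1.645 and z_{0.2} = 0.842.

For a paired (one-sample on differences) test: n = ((z_{α/2} + z_β) / d)².
z_{α/2} + z_β = 1.645 + 0.842 = 2.487.
n = (2.487 / 0.21)² = 11.843² = 140.25.
Round up.

n = 141 pairs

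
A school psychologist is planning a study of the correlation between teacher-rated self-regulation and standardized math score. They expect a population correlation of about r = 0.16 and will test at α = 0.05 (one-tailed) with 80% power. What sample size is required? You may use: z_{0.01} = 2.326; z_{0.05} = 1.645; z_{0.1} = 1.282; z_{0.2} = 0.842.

Fisher's z: C = ½·ln((1+r)/(1−r)) = ½·ln(1.3810) = 0.1614.
n = ((z_{α} + z_β)/C)² + 3.
(1.645 + 0.842) / 0.1614 = 2.487 / 0.1614 = 15.409.
n = 15.409² + 3 = 237.43 + 3 = 240.4.
Round up.

n = 241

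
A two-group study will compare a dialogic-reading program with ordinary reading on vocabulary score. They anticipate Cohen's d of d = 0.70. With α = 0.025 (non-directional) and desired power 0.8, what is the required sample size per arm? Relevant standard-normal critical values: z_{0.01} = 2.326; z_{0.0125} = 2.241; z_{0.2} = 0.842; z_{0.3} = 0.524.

n = 39 per group

For two independent groups with equal n: n = 2·((z_{α/2} + z_β) / d)².
z_{α/2} + z_β = 2.241 + 0.842 = 3.083.
n = 2 × (3.083 / 0.70)² = 2 × 4.404² = 2 × 19.40 = 38.8.
Round up to the next whole participant.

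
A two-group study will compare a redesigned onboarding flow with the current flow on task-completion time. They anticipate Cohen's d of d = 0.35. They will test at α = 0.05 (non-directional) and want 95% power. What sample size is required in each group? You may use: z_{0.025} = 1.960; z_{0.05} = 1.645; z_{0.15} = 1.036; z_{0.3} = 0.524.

n = 213 per group

For two independent groups with equal n: n = 2·((z_{α/2} + z_β) / d)².
z_{α/2} + z_β = 1.960 + 1.645 = 3.605.
n = 2 × (3.605 / 0.35)² = 2 × 10.300² = 2 × 106.09 = 212.2.
Round up to the next whole participant.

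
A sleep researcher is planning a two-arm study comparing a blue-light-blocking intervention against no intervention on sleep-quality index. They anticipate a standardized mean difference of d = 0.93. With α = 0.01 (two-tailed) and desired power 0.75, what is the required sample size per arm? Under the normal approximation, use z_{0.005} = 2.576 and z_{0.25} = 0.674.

n = 25 per group

For two independent groups with equal n: n = 2·((z_{α/2} + z_β) / d)².
z_{α/2} + z_β = 2.576 + 0.674 = 3.250.
n = 2 × (3.250 / 0.93)² = 2 × 3.495² = 2 × 12.21 = 24.4.
Round up to the next whole participant.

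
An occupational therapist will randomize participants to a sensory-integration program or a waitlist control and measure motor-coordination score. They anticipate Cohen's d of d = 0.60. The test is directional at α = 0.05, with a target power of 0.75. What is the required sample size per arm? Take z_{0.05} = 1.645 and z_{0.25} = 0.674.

For two independent groups with equal n: n = 2·((z_{α} + z_β) / d)².
z_{α} + z_β = 1.645 + 0.674 = 2.319.
n = 2 × (2.319 / 0.60)² = 2 × 3.865² = 2 × 14.94 = 29.9.
Round up to the next whole participant.

n = 30 per group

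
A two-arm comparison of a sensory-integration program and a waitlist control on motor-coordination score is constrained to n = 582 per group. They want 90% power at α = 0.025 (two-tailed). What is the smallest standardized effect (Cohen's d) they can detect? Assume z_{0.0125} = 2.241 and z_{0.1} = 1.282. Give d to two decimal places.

d_min ≈ 0.21

For two independent groups of n = 582 each: d_min = (z_{α/2} + z_β)·√(2/n).
z-sum = 2.241 + 1.282 = 3.523.
d_min = 3.523 × √(2/582) = 3.523 × 0.0586 = 0.207.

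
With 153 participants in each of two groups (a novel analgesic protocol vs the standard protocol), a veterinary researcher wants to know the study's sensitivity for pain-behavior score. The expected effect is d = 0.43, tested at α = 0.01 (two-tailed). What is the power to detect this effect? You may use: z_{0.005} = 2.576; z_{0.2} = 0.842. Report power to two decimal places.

For two equal groups, power = Φ(d·√(n/2) − z_{α/2}).
d·√(n/2) = 0.43 × √(153/2) = 0.43 × 8.746 = 3.761.
z_β = 3.761 − 2.576 = 1.185.
Power = Φ(1.185) = 0.882.

power ≈ 0.88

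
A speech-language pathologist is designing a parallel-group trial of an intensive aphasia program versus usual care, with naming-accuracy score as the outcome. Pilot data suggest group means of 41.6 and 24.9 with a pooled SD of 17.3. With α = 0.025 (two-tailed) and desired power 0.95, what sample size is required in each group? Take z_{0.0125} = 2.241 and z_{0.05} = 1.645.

Cohen's d = |M₁ − M₂| / SD_pooled = |41.6 − 24.9| / 17.3 = 16.7 / 17.3 = 0.965.
For two independent groups with equal n: n = 2·((z_{α/2} + z_β) / d)².
z_{α/2} + z_β = 2.241 + 1.645 = 3.886.
n = 2 × (3.886 / 0.965)² = 2 × 4.027² = 2 × 16.22 = 32.4.
Round up to the next whole participant.

n = 33 per group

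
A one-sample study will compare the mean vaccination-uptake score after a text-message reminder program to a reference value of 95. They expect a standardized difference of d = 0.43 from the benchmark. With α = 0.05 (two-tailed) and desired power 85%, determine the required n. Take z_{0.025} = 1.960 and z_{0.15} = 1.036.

For a one-sample test: n = ((z_{α/2} + z_β) / d)².
z_{α/2} + z_β = 1.960 + 1.036 = 2.996.
n = (2.996 / 0.43)² = 6.967² = 48.55.
Round up.

n = 49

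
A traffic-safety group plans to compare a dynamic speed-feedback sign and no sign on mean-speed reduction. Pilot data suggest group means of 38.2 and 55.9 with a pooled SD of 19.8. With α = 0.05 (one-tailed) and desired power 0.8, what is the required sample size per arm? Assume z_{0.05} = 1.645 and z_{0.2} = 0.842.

Cohen's d = |M₁ − M₂| / SD_pooled = |38.2 − 55.9| / 19.8 = 17.7 / 19.8 = 0.894.
For two independent groups with equal n: n = 2·((z_{α} + z_β) / d)².
z_{α} + z_β = 1.645 + 0.842 = 2.487.
n = 2 × (2.487 / 0.894)² = 2 × 2.782² = 2 × 7.74 = 15.5.
Round up to the next whole participant.

n = 16 per group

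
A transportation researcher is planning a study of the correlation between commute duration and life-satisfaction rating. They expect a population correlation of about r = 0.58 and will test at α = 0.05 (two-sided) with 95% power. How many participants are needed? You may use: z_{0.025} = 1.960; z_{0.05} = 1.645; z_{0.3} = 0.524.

n = 33

Fisher's z: C = ½·ln((1+r)/(1−r)) = ½·ln(3.7619) = 0.6625.
n = ((z_{α/2} + z_β)/C)² + 3.
(1.960 + 1.645) / 0.6625 = 3.605 / 0.6625 = 5.442.
n = 5.442² + 3 = 29.61 + 3 = 32.6.
Round up.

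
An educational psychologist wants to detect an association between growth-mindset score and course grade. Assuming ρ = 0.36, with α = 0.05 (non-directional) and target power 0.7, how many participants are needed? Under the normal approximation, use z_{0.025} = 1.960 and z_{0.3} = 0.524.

n = 47

Fisher's z: C = ½·ln((1+r)/(1−r)) = ½·ln(2.1250) = 0.3769.
n = ((z_{α/2} + z_β)/C)² + 3.
(1.960 + 0.524) / 0.3769 = 2.484 / 0.3769 = 6.591.
n = 6.591² + 3 = 43.44 + 3 = 46.4.
Round up.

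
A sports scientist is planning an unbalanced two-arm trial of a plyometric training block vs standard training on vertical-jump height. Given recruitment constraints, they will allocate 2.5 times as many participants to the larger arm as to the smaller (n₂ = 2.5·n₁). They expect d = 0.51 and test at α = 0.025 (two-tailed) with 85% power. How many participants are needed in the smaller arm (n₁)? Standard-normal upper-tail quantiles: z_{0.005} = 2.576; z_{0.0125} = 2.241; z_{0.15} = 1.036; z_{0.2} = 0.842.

With allocation ratio k = n₂/n₁ = 2.5, Var(x̄₁−x̄₂) = σ²(1/n₁ + 1/(k·n₁)) = σ²·(k+1)/(k·n₁).
So n₁ = (1 + 1/k)·((z_{α/2} + z_β)/d)² = 1.400 × (3.277/0.51)².
n₁ = 1.400 × 41.29 = 57.8.
Round up: n₁ = 58, giving n₂ = 2.5 × 58 = 145.

n₁ = 58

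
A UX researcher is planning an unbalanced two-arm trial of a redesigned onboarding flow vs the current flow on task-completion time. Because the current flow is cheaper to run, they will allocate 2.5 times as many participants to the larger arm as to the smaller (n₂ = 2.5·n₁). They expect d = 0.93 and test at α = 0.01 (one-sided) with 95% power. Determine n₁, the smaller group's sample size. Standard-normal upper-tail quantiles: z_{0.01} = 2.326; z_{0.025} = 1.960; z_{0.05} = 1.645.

With allocation ratio k = n₂/n₁ = 2.5, Var(x̄₁−x̄₂) = σ²(1/n₁ + 1/(k·n₁)) = σ²·(k+1)/(k·n₁).
So n₁ = (1 + 1/k)·((z_{α} + z_β)/d)² = 1.400 × (3.971/0.93)².
n₁ = 1.400 × 18.23 = 25.5.
Round up: n₁ = 26, giving n₂ = 2.5 × 26 = 65.

n₁ = 26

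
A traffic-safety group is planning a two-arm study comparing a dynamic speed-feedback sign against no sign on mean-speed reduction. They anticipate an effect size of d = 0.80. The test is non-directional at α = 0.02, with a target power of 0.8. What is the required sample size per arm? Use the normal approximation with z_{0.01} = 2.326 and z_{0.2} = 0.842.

For two independent groups with equal n: n = 2·((z_{α/2} + z_β) / d)².
z_{α/2} + z_β = 2.326 + 0.842 = 3.168.
n = 2 × (3.168 / 0.80)² = 2 × 3.960² = 2 × 15.68 = 31.4.
Round up to the next whole participant.

n = 32 per group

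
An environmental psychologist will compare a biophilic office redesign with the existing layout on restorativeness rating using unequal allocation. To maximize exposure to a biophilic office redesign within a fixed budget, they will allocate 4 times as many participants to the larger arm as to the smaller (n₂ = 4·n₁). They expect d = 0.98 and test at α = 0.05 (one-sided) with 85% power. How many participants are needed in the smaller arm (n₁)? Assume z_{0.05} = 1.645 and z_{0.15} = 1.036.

n₁ = 10

With allocation ratio k = n₂/n₁ = 4, Var(x̄₁−x̄₂) = σ²(1/n₁ + 1/(k·n₁)) = σ²·(k+1)/(k·n₁).
So n₁ = (1 + 1/k)·((z_{α} + z_β)/d)² = 1.250 × (2.681/0.98)².
n₁ = 1.250 × 7.48 = 9.4.
Round up: n₁ = 10, giving n₂ = 4 × 10 = 40.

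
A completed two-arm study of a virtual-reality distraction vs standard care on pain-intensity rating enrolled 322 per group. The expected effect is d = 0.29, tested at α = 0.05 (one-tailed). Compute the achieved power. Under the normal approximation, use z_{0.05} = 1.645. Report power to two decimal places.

power ≈ 0.98

For two equal groups, power = Φ(d·√(n/2) − z_{α}).
d·√(n/2) = 0.29 × √(322/2) = 0.29 × 12.689 = 3.680.
z_β = 3.680 − 1.645 = 2.035.
Power = Φ(2.035) = 0.979.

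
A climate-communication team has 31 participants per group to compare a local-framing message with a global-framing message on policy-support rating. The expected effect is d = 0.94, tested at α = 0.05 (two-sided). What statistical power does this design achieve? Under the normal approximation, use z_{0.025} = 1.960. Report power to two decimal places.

power ≈ 0.96

For two equal groups, power = Φ(d·√(n/2) − z_{α/2}).
d·√(n/2) = 0.94 × √(31/2) = 0.94 × 3.937 = 3.701.
z_β = 3.701 − 1.960 = 1.741.
Power = Φ(1.741) = 0.959.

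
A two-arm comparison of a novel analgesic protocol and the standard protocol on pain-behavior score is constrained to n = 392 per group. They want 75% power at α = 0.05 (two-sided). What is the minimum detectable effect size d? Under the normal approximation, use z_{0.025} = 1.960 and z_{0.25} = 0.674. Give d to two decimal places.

For two independent groups of n = 392 each: d_min = (z_{α/2} + z_β)·√(2/n).
z-sum = 1.960 + 0.674 = 2.634.
d_min = 2.634 × √(2/392) = 2.634 × 0.0714 = 0.188.

d_min ≈ 0.19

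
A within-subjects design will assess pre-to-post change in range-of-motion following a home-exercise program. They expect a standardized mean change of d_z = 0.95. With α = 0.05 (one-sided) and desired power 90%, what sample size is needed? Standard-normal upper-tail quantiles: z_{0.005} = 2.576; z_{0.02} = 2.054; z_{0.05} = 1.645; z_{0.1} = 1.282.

n = 10 pairs

For a paired (one-sample on differences) test: n = ((z_{α} + z_β) / d)².
z_{α} + z_β = 1.645 + 1.282 = 2.927.
n = (2.927 / 0.95)² = 3.081² = 9.49.
Round up.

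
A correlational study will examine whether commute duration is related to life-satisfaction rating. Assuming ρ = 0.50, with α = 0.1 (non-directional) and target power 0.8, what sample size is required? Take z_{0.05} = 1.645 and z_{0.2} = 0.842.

n = 24

Fisher's z: C = ½·ln((1+r)/(1−r)) = ½·ln(3.0000) = 0.5493.
n = ((z_{α/2} + z_β)/C)² + 3.
(1.645 + 0.842) / 0.5493 = 2.487 / 0.5493 = 4.528.
n = 4.528² + 3 = 20.50 + 3 = 23.5.
Round up.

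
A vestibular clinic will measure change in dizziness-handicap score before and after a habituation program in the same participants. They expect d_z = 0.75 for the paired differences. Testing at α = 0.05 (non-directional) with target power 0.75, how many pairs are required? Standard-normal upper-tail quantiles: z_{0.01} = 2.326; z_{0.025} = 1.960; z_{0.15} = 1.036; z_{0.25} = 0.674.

For a paired (one-sample on differences) test: n = ((z_{α/2} + z_β) / d)².
z_{α/2} + z_β = 1.960 + 0.674 = 2.634.
n = (2.634 / 0.75)² = 3.512² = 12.33.
Round up.

n = 13 pairs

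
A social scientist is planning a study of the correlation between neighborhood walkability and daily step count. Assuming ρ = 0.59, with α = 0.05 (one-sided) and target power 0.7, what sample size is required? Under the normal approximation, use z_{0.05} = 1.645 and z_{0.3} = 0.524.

Fisher's z: C = ½·ln((1+r)/(1−r)) = ½·ln(3.8780) = 0.6777.
n = ((z_{α} + z_β)/C)² + 3.
(1.645 + 0.524) / 0.6777 = 2.169 / 0.6777 = 3.201.
n = 3.201² + 3 = 10.24 + 3 = 13.2.
Round up.

n = 14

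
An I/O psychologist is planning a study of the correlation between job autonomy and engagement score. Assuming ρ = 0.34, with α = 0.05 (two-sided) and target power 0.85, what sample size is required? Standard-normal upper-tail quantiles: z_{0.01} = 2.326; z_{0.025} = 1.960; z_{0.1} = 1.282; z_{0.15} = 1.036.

Fisher's z: C = ½·ln((1+r)/(1−r)) = ½·ln(2.0303) = 0.3541.
n = ((z_{α/2} + z_β)/C)² + 3.
(1.960 + 1.036) / 0.3541 = 2.996 / 0.3541 = 8.461.
n = 8.461² + 3 = 71.59 + 3 = 74.6.
Round up.

n = 75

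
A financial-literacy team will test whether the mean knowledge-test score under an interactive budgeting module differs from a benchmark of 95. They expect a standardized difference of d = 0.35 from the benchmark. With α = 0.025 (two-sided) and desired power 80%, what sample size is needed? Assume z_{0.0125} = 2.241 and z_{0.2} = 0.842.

n = 78

For a one-sample test: n = ((z_{α/2} + z_β) / d)².
z_{α/2} + z_β = 2.241 + 0.842 = 3.083.
n = (3.083 / 0.35)² = 8.809² = 77.59.
Round up.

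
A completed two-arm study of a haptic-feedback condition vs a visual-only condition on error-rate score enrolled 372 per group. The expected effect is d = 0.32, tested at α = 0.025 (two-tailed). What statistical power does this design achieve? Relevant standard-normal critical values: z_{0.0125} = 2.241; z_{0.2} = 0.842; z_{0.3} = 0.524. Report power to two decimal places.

power ≈ 0.98

For two equal groups, power = Φ(d·√(n/2) − z_{α/2}).
d·√(n/2) = 0.32 × √(372/2) = 0.32 × 13.638 = 4.364.
z_β = 4.364 − 2.241 = 2.123.
Power = Φ(2.123) = 0.983.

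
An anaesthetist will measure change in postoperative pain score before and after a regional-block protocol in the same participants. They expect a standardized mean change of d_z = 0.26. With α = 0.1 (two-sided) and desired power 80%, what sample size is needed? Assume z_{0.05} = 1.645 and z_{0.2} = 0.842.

For a paired (one-sample on differences) test: n = ((z_{α/2} + z_β) / d)².
z_{α/2} + z_β = 1.645 + 0.842 = 2.487.
n = (2.487 / 0.26)² = 9.565² = 91.50.
Round up.

n = 92 pairs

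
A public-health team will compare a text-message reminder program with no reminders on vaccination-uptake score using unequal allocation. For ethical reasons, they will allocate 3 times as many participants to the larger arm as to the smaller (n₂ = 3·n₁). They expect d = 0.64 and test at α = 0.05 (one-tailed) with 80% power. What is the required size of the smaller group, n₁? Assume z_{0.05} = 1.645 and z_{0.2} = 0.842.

n₁ = 21

With allocation ratio k = n₂/n₁ = 3, Var(x̄₁−x̄₂) = σ²(1/n₁ + 1/(k·n₁)) = σ²·(k+1)/(k·n₁).
So n₁ = (1 + 1/k)·((z_{α} + z_β)/d)² = 1.333 × (2.487/0.64)².
n₁ = 1.333 × 15.10 = 20.1.
Round up: n₁ = 21, giving n₂ = 3 × 21 = 63.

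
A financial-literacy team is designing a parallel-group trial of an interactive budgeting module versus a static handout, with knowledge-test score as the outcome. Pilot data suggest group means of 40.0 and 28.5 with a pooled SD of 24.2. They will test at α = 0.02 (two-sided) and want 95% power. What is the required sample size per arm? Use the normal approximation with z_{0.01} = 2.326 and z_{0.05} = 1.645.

n = 140 per group

Cohen's d = |M₁ − M₂| / SD_pooled = |40.0 − 28.5| / 24.2 = 11.5 / 24.2 = 0.475.
For two independent groups with equal n: n = 2·((z_{α/2} + z_β) / d)².
z_{α/2} + z_β = 2.326 + 1.645 = 3.971.
n = 2 × (3.971 / 0.475)² = 2 × 8.360² = 2 × 69.89 = 139.8.
Round up to the next whole participant.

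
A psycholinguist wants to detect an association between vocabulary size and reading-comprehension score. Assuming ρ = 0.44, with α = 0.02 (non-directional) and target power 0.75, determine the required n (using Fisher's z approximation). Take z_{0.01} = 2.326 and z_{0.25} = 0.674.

n = 44

Fisher's z: C = ½·ln((1+r)/(1−r)) = ½·ln(2.5714) = 0.4722.
n = ((z_{α/2} + z_β)/C)² + 3.
(2.326 + 0.674) / 0.4722 = 3.000 / 0.4722 = 6.353.
n = 6.353² + 3 = 40.36 + 3 = 43.4.
Round up.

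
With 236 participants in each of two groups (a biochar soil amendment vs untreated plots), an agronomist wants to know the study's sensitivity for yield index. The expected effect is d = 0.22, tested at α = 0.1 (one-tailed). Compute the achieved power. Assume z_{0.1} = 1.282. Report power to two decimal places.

For two equal groups, power = Φ(d·√(n/2) − z_{α}).
d·√(n/2) = 0.22 × √(236/2) = 0.22 × 10.863 = 2.390.
z_β = 2.390 − 1.282 = 1.108.
Power = Φ(1.108) = 0.866.

power ≈ 0.87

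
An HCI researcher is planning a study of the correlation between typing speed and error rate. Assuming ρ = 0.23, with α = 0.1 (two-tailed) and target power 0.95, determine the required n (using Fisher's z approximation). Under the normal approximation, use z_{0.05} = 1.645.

Fisher's z: C = ½·ln((1+r)/(1−r)) = ½·ln(1.5974) = 0.2342.
n = ((z_{α/2} + z_β)/C)² + 3.
(1.645 + 1.645) / 0.2342 = 3.290 / 0.2342 = 14.048.
n = 14.048² + 3 = 197.34 + 3 = 200.3.
Round up.

n = 201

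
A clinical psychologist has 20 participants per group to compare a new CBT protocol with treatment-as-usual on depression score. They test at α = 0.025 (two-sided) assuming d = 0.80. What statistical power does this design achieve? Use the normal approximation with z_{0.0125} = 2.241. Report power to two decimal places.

For two equal groups, power = Φ(d·√(n/2) − z_{α/2}).
d·√(n/2) = 0.80 × √(20/2) = 0.80 × 3.162 = 2.530.
z_β = 2.530 − 2.241 = 0.289.
Power = Φ(0.289) = 0.614.

power ≈ 0.61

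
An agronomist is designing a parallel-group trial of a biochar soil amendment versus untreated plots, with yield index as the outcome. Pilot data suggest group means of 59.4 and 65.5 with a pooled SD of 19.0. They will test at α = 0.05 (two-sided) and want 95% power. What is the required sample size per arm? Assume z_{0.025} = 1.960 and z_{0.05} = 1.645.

Cohen's d = |M₁ − M₂| / SD_pooled = |59.4 − 65.5| / 19.0 = 6.1 / 19.0 = 0.321.
For two independent groups with equal n: n = 2·((z_{α/2} + z_β) / d)².
z_{α/2} + z_β = 1.960 + 1.645 = 3.605.
n = 2 × (3.605 / 0.321)² = 2 × 11.231² = 2 × 126.12 = 252.2.
Round up to the next whole participant.

n = 253 per group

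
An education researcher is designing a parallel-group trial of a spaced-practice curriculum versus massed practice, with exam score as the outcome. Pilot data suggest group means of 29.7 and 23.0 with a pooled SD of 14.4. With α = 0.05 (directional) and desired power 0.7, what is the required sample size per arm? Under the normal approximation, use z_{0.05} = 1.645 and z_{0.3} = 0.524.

n = 44 per group

Cohen's d = |M₁ − M₂| / SD_pooled = |29.7 − 23.0| / 14.4 = 6.7 / 14.4 = 0.465.
For two independent groups with equal n: n = 2·((z_{α} + z_β) / d)².
z_{α} + z_β = 1.645 + 0.524 = 2.169.
n = 2 × (2.169 / 0.465)² = 2 × 4.665² = 2 × 21.76 = 43.5.
Round up to the next whole participant.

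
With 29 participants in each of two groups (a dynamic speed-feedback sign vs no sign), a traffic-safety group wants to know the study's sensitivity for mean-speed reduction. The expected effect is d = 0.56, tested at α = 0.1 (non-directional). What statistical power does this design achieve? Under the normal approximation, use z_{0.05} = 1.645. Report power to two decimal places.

power ≈ 0.69

For two equal groups, power = Φ(d·√(n/2) − z_{α/2}).
d·√(n/2) = 0.56 × √(29/2) = 0.56 × 3.808 = 2.132.
z_β = 2.132 − 1.645 = 0.487.
Power = Φ(0.487) = 0.687.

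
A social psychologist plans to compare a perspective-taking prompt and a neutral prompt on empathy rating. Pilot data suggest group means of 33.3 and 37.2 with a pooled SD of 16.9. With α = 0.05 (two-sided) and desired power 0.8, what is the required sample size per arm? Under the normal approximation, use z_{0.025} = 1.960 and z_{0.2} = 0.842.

n = 295 per group

Cohen's d = |M₁ − M₂| / SD_pooled = |33.3 − 37.2| / 16.9 = 3.9 / 16.9 = 0.231.
For two independent groups with equal n: n = 2·((z_{α/2} + z_β) / d)².
z_{α/2} + z_β = 1.960 + 0.842 = 2.802.
n = 2 × (2.802 / 0.231)² = 2 × 12.130² = 2 × 147.13 = 294.3.
Round up to the next whole participant.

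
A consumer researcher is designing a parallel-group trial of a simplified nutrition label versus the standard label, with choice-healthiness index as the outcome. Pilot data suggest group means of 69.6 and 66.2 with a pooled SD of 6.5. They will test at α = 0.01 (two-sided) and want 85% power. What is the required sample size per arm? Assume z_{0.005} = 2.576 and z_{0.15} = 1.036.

Cohen's d = |M₁ − M₂| / SD_pooled = |69.6 − 66.2| / 6.5 = 3.4 / 6.5 = 0.523.
For two independent groups with equal n: n = 2·((z_{α/2} + z_β) / d)².
z_{α/2} + z_β = 2.576 + 1.036 = 3.612.
n = 2 × (3.612 / 0.523)² = 2 × 6.906² = 2 × 47.70 = 95.4.
Round up to the next whole participant.

n = 96 per group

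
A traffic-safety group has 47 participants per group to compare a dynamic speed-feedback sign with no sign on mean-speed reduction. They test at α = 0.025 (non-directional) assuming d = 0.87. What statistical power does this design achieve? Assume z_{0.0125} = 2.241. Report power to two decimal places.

power ≈ 0.98

For two equal groups, power = Φ(d·√(n/2) − z_{α/2}).
d·√(n/2) = 0.87 × √(47/2) = 0.87 × 4.848 = 4.217.
z_β = 4.217 − 2.241 = 1.976.
Power = Φ(1.976) = 0.976.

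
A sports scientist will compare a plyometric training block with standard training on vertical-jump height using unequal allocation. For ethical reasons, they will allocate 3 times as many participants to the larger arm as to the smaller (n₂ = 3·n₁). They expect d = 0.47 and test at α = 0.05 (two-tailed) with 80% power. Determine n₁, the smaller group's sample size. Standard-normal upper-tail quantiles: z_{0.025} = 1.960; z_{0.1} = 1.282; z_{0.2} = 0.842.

With allocation ratio k = n₂/n₁ = 3, Var(x̄₁−x̄₂) = σ²(1/n₁ + 1/(k·n₁)) = σ²·(k+1)/(k·n₁).
So n₁ = (1 + 1/k)·((z_{α/2} + z_β)/d)² = 1.333 × (2.802/0.47)².
n₁ = 1.333 × 35.54 = 47.4.
Round up: n₁ = 48, giving n₂ = 3 × 48 = 144.

n₁ = 48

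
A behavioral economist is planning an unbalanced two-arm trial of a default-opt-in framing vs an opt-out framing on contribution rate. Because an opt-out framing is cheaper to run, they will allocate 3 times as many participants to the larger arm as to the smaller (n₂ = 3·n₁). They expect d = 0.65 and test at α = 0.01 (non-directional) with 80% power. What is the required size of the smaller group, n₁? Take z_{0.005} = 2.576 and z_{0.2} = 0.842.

n₁ = 37

With allocation ratio k = n₂/n₁ = 3, Var(x̄₁−x̄₂) = σ²(1/n₁ + 1/(k·n₁)) = σ²·(k+1)/(k·n₁).
So n₁ = (1 + 1/k)·((z_{α/2} + z_β)/d)² = 1.333 × (3.418/0.65)².
n₁ = 1.333 × 27.65 = 36.9.
Round up: n₁ = 37, giving n₂ = 3 × 37 = 111.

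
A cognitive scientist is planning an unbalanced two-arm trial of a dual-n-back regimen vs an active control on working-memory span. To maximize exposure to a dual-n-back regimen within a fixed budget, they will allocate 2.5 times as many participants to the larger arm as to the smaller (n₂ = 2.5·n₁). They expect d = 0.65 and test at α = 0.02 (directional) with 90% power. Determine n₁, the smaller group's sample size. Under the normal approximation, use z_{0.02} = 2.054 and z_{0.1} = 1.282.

n₁ = 37

With allocation ratio k = n₂/n₁ = 2.5, Var(x̄₁−x̄₂) = σ²(1/n₁ + 1/(k·n₁)) = σ²·(k+1)/(k·n₁).
So n₁ = (1 + 1/k)·((z_{α} + z_β)/d)² = 1.400 × (3.336/0.65)².
n₁ = 1.400 × 26.34 = 36.9.
Round up: n₁ = 37, giving n₂ = ⌈2.5 × 37⌉ = ⌈92.5⌉ = 93.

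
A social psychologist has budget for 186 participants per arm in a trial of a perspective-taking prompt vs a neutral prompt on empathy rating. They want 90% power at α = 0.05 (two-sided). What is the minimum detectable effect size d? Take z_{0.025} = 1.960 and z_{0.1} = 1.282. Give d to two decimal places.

For two independent groups of n = 186 each: d_min = (z_{α/2} + z_β)·√(2/n).
z-sum = 1.960 + 1.282 = 3.242.
d_min = 3.242 × √(2/186) = 3.242 × 0.1037 = 0.336.

d_min ≈ 0.34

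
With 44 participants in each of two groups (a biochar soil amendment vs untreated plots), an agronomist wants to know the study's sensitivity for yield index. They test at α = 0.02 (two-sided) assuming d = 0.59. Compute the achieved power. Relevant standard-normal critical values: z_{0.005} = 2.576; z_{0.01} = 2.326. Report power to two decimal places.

power ≈ 0.67

For two equal groups, power = Φ(d·√(n/2) − z_{α/2}).
d·√(n/2) = 0.59 × √(44/2) = 0.59 × 4.690 = 2.767.
z_β = 2.767 − 2.326 = 0.441.
Power = Φ(0.441) = 0.671.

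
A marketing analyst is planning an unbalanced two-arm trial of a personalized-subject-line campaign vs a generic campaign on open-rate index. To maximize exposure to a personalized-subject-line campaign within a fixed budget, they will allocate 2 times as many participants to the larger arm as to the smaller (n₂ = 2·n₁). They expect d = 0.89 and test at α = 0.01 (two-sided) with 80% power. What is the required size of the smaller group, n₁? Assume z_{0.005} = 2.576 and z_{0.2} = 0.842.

With allocation ratio k = n₂/n₁ = 2, Var(x̄₁−x̄₂) = σ²(1/n₁ + 1/(k·n₁)) = σ²·(k+1)/(k·n₁).
So n₁ = (1 + 1/k)·((z_{α/2} + z_β)/d)² = 1.500 × (3.418/0.89)².
n₁ = 1.500 × 14.75 = 22.1.
Round up: n₁ = 23, giving n₂ = 2 × 23 = 46.

n₁ = 23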